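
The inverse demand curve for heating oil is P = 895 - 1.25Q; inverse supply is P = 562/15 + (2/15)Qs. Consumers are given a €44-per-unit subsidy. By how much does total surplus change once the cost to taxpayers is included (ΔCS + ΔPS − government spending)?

Pre-subsidy: 895 - 1.25Q = 562/15 + (2/15)Q gives Q* = 51452/83 and P* = 9970/83.
With the rebate, buyers effectively pay Pb = Ps − 44, where Ps is the price sellers receive.
On the curves, Pb = 895 - 1.25Q and Ps = 562/15 + (2/15)Q; the wedge Ps − Pb = 44 gives 562/15 + (2/15)Q − (895 - 1.25Q) = 44, so Q' = 54092/83.
Then Pb = 895 − 1.25·(54092/83) = 6670/83 and Ps = 562/15 + (2/15)·(54092/83) = 10322/83.
ΔCS = ½(51452/83 + 54092/83)(9970/83 − 6670/83) = 174147600/6889; ΔPS = ½(51452/83 + 54092/83)(10322/83 − 9970/83) = 18575744/6889.
Government spending = 44 × 54092/83 = 2380048/83.
Net change = 174147600/6889 + 18575744/6889 − 2380048/83 = -58080/83. The loss equals the DWL triangle ½·44·2640/83.

Net change in total surplus = -58080/83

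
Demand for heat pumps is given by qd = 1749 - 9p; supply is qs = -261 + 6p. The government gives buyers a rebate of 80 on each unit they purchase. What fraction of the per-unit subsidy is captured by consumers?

Pre-subsidy: 1749 - 9p = -261 + 6p gives p* = 134, q* = 543.
With the rebate, buyers effectively pay pb = ps − 80, where ps is the price sellers receive.
Demand in terms of ps becomes qd = 1749 − 9(ps − 80) = 2469 - 9ps. Setting this equal to supply: 2469 - 9ps = -261 + 6ps, so ps = 182.
Buyers pay pb = 182 − 80 = 102; q' = -261 + 6·182 = 831.
Buyers' price falls by p* − pb = 134 − 102 = 32; sellers' price rises by ps − p* = 182 − 134 = 48.
So consumers capture 32/80 = 0.4 of each unit of subsidy.

Consumer share = 0.4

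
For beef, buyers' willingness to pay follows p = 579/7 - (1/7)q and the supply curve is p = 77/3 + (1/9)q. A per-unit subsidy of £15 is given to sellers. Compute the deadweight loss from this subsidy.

Pre-subsidy: 579/7 - (1/7)q = 77/3 + (1/9)q gives q* = 224.625 and p* = 50.625.
With the subsidy, sellers receive ps = pb + 15 for each unit, where pb is the price buyers pay.
On the curves, pb = 579/7 - (1/7)q and ps = 77/3 + (1/9)q; the wedge ps − pb = 15 gives 77/3 + (1/9)q − (579/7 - (1/7)q) = 15, so q' = 283.6875.
Then pb = 579/7 − (1/7)·283.6875 = 42.1875 and ps = 77/3 + (1/9)·283.6875 = 57.1875.
The subsidy expands output by 283.6875 − 224.625 = 59.0625 past the efficient level; on those units the gap between marginal cost and willingness to pay runs from 0 up to 15.
DWL = ½ × 15 × 59.0625 = 442.96875.

Deadweight loss = £442.96875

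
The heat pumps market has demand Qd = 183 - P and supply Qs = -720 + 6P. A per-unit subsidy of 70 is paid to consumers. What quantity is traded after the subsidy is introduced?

Pre-subsidy: 183 - P = -720 + 6P gives P* = 129, Q* = 54.
With the rebate, buyers effectively pay Pb = Ps − 70, where Ps is the price sellers receive.
Demand in terms of Ps becomes Qd = 183 − 1(Ps − 70) = 253 - Ps. Setting this equal to supply: 253 - Ps = -720 + 6Ps, so Ps = 139.
Buyers pay Pb = 139 − 70 = 69; Q' = -720 + 6·139 = 114.

Q' = 114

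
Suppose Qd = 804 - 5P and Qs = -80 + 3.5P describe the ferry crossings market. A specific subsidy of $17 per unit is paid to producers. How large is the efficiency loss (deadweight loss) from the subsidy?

Deadweight loss = $297.5

Pre-subsidy: 804 - 5P = -80 + 3.5P gives P* = 104, Q* = 284.
With the subsidy, sellers receive Ps = Pb + 17 for each unit, where Pb is the price buyers pay.
Supply in terms of Pb becomes Qs = -80 + 3.5(Pb + 17) = -20.5 + 3.5Pb. Setting this equal to demand: 804 - 5Pb = -20.5 + 3.5Pb, so Pb = 97.
Sellers receive Ps = 97 + 17 = 114; Q' = 804 − 5·97 = 319.
The subsidy expands output by 319 − 284 = 35 past the efficient level; on those units the gap between marginal cost and willingness to pay runs from 0 up to 17.
DWL = ½ × 17 × 35 = 297.5.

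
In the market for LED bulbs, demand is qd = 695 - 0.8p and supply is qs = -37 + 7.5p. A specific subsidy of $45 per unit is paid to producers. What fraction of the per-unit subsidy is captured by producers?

Pre-subsidy: 695 - 0.8p = -37 + 7.5p gives p* = 7320/83, q* = 51829/83.
With the subsidy, sellers receive ps = pb + 45 for each unit, where pb is the price buyers pay.
Supply in terms of pb becomes qs = -37 + 7.5(pb + 45) = 300.5 + 7.5pb. Setting this equal to demand: 695 - 0.8pb = 300.5 + 7.5pb, so pb = 3945/83.
Sellers receive ps = 3945/83 + 45 = 7680/83; q' = 695 − 0.8·(3945/83) = 54529/83.
Buyers' price falls by p* − pb = 7320/83 − 3945/83 = 3375/83; sellers' price rises by ps − p* = 7680/83 − 7320/83 = 360/83.
So producers capture (360/83)/45 = 8/83 of each unit of subsidy.

Producer share = 8/83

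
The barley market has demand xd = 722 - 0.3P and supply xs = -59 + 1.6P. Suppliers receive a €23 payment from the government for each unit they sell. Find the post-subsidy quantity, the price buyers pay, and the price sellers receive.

x' = 57427/95; buyers pay 7442/19; sellers receive 7879/19

Pre-subsidy: 722 - 0.3P = -59 + 1.6P gives P* = 7810/19, x* = 11375/19.
With the subsidy, sellers receive Ps = Pb + 23 for each unit, where Pb is the price buyers pay.
Supply in terms of Pb becomes xs = -59 + 1.6(Pb + 23) = -22.2 + 1.6Pb. Setting this equal to demand: 722 - 0.3Pb = -22.2 + 1.6Pb, so Pb = 7442/19.
Sellers receive Ps = 7442/19 + 23 = 7879/19; x' = 722 − 0.3·(7442/19) = 57427/95.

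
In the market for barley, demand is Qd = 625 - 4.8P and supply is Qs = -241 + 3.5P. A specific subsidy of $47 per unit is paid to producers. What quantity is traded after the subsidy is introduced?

Q' = 18203/83

Pre-subsidy: 625 - 4.8P = -241 + 3.5P gives P* = 8660/83, Q* = 10307/83.
With the subsidy, sellers receive Ps = Pb + 47 for each unit, where Pb is the price buyers pay.
Supply in terms of Pb becomes Qs = -241 + 3.5(Pb + 47) = -76.5 + 3.5Pb. Setting this equal to demand: 625 - 4.8Pb = -76.5 + 3.5Pb, so Pb = 7015/83.
Sellers receive Ps = 7015/83 + 47 = 10916/83; Q' = 625 − 4.8·(7015/83) = 18203/83.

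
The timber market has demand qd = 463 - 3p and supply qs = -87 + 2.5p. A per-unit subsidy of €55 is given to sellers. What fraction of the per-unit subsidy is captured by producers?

Producer share = 6/11

Pre-subsidy: 463 - 3p = -87 + 2.5p gives p* = 100, q* = 163.
With the subsidy, sellers receive ps = pb + 55 for each unit, where pb is the price buyers pay.
Supply in terms of pb becomes qs = -87 + 2.5(pb + 55) = 50.5 + 2.5pb. Setting this equal to demand: 463 - 3pb = 50.5 + 2.5pb, so pb = 75.
Sellers receive ps = 75 + 55 = 130; q' = 463 − 3·75 = 238.
Buyers' price falls by p* − pb = 100 − 75 = 25; sellers' price rises by ps − p* = 130 − 100 = 30.
So producers capture 30/55 = 6/11 of each unit of subsidy.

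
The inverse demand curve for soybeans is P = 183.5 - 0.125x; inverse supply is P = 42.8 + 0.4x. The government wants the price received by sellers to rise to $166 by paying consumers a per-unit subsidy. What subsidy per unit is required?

At a seller price of 166, quantity supplied is -107 + 2.5·166 = 308.
Buyers absorb 308 only when they pay Pb = 183.5 − 0.125·308 = 145.
s = Ps − Pb = 166 − 145 = 21.

Required subsidy s = $21 per unit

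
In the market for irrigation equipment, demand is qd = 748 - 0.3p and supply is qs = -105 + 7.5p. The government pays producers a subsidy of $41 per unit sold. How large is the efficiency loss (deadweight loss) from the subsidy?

Pre-subsidy: 748 - 0.3p = -105 + 7.5p gives p* = 4265/39, q* = 18595/26.
With the subsidy, sellers receive ps = pb + 41 for each unit, where pb is the price buyers pay.
Supply in terms of pb becomes qs = -105 + 7.5(pb + 41) = 202.5 + 7.5pb. Setting this equal to demand: 748 - 0.3pb = 202.5 + 7.5pb, so pb = 5455/78.
Sellers receive ps = 5455/78 + 41 = 8653/78; q' = 748 − 0.3·(5455/78) = 37805/52.
The subsidy expands output by 37805/52 − 18595/26 = 615/52 past the efficient level; on those units the gap between marginal cost and willingness to pay runs from 0 up to 41.
DWL = ½ × 41 × 615/52 = 25215/104.

Deadweight loss = 25215/104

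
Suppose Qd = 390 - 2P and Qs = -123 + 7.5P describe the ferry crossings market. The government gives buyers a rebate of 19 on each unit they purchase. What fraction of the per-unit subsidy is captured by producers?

Producer share = 4/19

Pre-subsidy: 390 - 2P = -123 + 7.5P gives P* = 54, Q* = 282.
With the rebate, buyers effectively pay Pb = Ps − 19, where Ps is the price sellers receive.
Demand in terms of Ps becomes Qd = 390 − 2(Ps − 19) = 428 - 2Ps. Setting this equal to supply: 428 - 2Ps = -123 + 7.5Ps, so Ps = 58.
Buyers pay Pb = 58 − 19 = 39; Q' = -123 + 7.5·58 = 312.
Buyers' price falls by P* − Pb = 54 − 39 = 15; sellers' price rises by Ps − P* = 58 − 54 = 4.
So producers capture 4/19 = 4/19 of each unit of subsidy.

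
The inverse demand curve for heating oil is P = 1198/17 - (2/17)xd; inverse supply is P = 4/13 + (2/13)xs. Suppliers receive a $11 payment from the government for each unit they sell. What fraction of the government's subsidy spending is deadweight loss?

Pre-subsidy: 1198/17 - (2/17)x = 4/13 + (2/13)x gives x* = 7753/30 and P* = 601/15.
With the subsidy, sellers receive Ps = Pb + 11 for each unit, where Pb is the price buyers pay.
On the curves, Pb = 1198/17 - (2/17)x and Ps = 4/13 + (2/13)x; the wedge Ps − Pb = 11 gives 4/13 + (2/13)x − (1198/17 - (2/17)x) = 11, so x' = 298.95.
Then Pb = 1198/17 − (2/17)·298.95 = 35.3 and Ps = 4/13 + (2/13)·298.95 = 46.3.
ΔCS = ½(7753/30 + 298.95)(601/15 − 35.3) = 4782349/3600; ΔPS = ½(7753/30 + 298.95)(46.3 − 601/15) = 6253841/3600.
Government spending = 11 × 298.95 = 3288.45.
DWL = ½ × 11 × (298.95 − 7753/30) = 26741/120; fraction = (26741/120) / 3288.45 = 2431/35874.

DWL / government spending = 2431/35874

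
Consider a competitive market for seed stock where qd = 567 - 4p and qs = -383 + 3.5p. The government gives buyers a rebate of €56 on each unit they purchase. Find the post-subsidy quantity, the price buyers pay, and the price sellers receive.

q' = 2473/15; buyers pay 1508/15; sellers receive 2348/15

Pre-subsidy: 567 - 4p = -383 + 3.5p gives p* = 380/3, q* = 181/3.
With the rebate, buyers effectively pay pb = ps − 56, where ps is the price sellers receive.
Demand in terms of ps becomes qd = 567 − 4(ps − 56) = 791 - 4ps. Setting this equal to supply: 791 - 4ps = -383 + 3.5ps, so ps = 2348/15.
Buyers pay pb = 2348/15 − 56 = 1508/15; q' = -383 + 3.5·(2348/15) = 2473/15.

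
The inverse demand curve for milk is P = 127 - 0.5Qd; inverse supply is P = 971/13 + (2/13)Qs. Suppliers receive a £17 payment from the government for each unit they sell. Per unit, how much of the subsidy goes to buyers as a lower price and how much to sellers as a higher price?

Buyers gain £13 per unit; sellers gain £4 per unit

Pre-subsidy: 127 - 0.5Q = 971/13 + (2/13)Q gives Q* = 80 and P* = 87.
With the subsidy, sellers receive Ps = Pb + 17 for each unit, where Pb is the price buyers pay.
On the curves, Pb = 127 - 0.5Q and Ps = 971/13 + (2/13)Q; the wedge Ps − Pb = 17 gives 971/13 + (2/13)Q − (127 - 0.5Q) = 17, so Q' = 106.
Then Pb = 127 − 0.5·106 = 74 and Ps = 971/13 + (2/13)·106 = 91.
Buyers' price falls by P* − Pb = 87 − 74 = 13; sellers' price rises by Ps − P* = 91 − 87 = 4.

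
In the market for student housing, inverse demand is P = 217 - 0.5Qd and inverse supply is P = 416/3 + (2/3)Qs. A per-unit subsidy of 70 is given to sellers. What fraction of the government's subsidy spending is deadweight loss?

Pre-subsidy: 217 - 0.5Q = 416/3 + (2/3)Q gives Q* = 470/7 and P* = 1284/7.
With the subsidy, sellers receive Ps = Pb + 70 for each unit, where Pb is the price buyers pay.
On the curves, Pb = 217 - 0.5Q and Ps = 416/3 + (2/3)Q; the wedge Ps − Pb = 70 gives 416/3 + (2/3)Q − (217 - 0.5Q) = 70, so Q' = 890/7.
Then Pb = 217 − 0.5·(890/7) = 1074/7 and Ps = 416/3 + (2/3)·(890/7) = 1564/7.
ΔCS = ½(470/7 + 890/7)(1284/7 − 1074/7) = 20400/7; ΔPS = ½(470/7 + 890/7)(1564/7 − 1284/7) = 27200/7.
Government spending = 70 × 890/7 = 8900.
DWL = ½ × 70 × (890/7 − 470/7) = 2100; fraction = 2100 / 8900 = 21/89.

DWL / government spending = 21/89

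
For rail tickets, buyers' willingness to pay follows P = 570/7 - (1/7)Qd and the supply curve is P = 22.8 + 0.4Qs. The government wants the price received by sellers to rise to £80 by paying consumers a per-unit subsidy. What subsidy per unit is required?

At a seller price of 80, quantity supplied is -57 + 2.5·80 = 143.
Buyers absorb 143 only when they pay Pb = 570/7 − (1/7)·143 = 61.
s = Ps − Pb = 80 − 61 = 19.

Required subsidy s = £19 per unit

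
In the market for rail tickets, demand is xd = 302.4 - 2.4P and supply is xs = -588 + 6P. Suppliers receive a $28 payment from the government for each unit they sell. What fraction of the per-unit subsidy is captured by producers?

Pre-subsidy: 302.4 - 2.4P = -588 + 6P gives P* = 106, x* = 48.
With the subsidy, sellers receive Ps = Pb + 28 for each unit, where Pb is the price buyers pay.
Supply in terms of Pb becomes xs = -588 + 6(Pb + 28) = -420 + 6Pb. Setting this equal to demand: 302.4 - 2.4Pb = -420 + 6Pb, so Pb = 86.
Sellers receive Ps = 86 + 28 = 114; x' = 302.4 − 2.4·86 = 96.
Buyers' price falls by P* − Pb = 106 − 86 = 20; sellers' price rises by Ps − P* = 114 − 106 = 8.
So producers capture 8/28 = 2/7 of each unit of subsidy.

Producer share = 2/7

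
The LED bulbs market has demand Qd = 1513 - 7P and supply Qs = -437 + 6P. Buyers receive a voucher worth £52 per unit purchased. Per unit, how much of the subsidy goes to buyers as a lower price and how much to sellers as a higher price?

Pre-subsidy: 1513 - 7P = -437 + 6P gives P* = 150, Q* = 463.
With the rebate, buyers effectively pay Pb = Ps − 52, where Ps is the price sellers receive.
Demand in terms of Ps becomes Qd = 1513 − 7(Ps − 52) = 1877 - 7Ps. Setting this equal to supply: 1877 - 7Ps = -437 + 6Ps, so Ps = 178.
Buyers pay Pb = 178 − 52 = 126; Q' = -437 + 6·178 = 631.
Buyers' price falls by P* − Pb = 150 − 126 = 24; sellers' price rises by Ps − P* = 178 − 150 = 28.

Buyers gain £24 per unit; sellers gain £28 per unit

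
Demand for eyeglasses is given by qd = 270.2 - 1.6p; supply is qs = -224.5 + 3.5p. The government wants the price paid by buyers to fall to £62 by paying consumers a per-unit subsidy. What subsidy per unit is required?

At a buyer price of 62, quantity demanded is 270.2 − 1.6·62 = 171.
Sellers supply 171 only when they receive ps with -224.5 + 3.5·ps = 171, i.e. ps = 113.
s = ps − pb = 113 − 62 = 51.

Required subsidy s = £51 per unit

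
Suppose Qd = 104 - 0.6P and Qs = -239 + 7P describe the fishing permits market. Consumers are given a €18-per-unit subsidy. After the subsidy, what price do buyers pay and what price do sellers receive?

Pre-subsidy: 104 - 0.6P = -239 + 7P gives P* = 1715/38, Q* = 2923/38.
With the rebate, buyers effectively pay Pb = Ps − 18, where Ps is the price sellers receive.
Demand in terms of Ps becomes Qd = 104 − 0.6(Ps − 18) = 114.8 - 0.6Ps. Setting this equal to supply: 114.8 - 0.6Ps = -239 + 7Ps, so Ps = 1769/38.
Buyers pay Pb = 1769/38 − 18 = 1085/38; Q' = -239 + 7·(1769/38) = 3301/38.

Buyers pay 1085/38; sellers receive 1769/38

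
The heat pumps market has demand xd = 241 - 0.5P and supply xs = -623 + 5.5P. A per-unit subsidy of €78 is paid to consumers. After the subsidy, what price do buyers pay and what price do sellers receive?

Buyers pay €72.5; sellers receive €150.5

Pre-subsidy: 241 - 0.5P = -623 + 5.5P gives P* = 144, x* = 169.
With the rebate, buyers effectively pay Pb = Ps − 78, where Ps is the price sellers receive.
Demand in terms of Ps becomes xd = 241 − 0.5(Ps − 78) = 280 - 0.5Ps. Setting this equal to supply: 280 - 0.5Ps = -623 + 5.5Ps, so Ps = 150.5.
Buyers pay Pb = 150.5 − 78 = 72.5; x' = -623 + 5.5·150.5 = 204.75.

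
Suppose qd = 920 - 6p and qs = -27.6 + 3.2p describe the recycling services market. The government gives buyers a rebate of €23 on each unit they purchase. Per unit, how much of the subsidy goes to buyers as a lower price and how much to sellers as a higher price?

Pre-subsidy: 920 - 6p = -27.6 + 3.2p gives p* = 103, q* = 302.
With the rebate, buyers effectively pay pb = ps − 23, where ps is the price sellers receive.
Demand in terms of ps becomes qd = 920 − 6(ps − 23) = 1058 - 6ps. Setting this equal to supply: 1058 - 6ps = -27.6 + 3.2ps, so ps = 118.
Buyers pay pb = 118 − 23 = 95; q' = -27.6 + 3.2·118 = 350.
Buyers' price falls by p* − pb = 103 − 95 = 8; sellers' price rises by ps − p* = 118 − 103 = 15.

Buyers gain €8 per unit; sellers gain €15 per unit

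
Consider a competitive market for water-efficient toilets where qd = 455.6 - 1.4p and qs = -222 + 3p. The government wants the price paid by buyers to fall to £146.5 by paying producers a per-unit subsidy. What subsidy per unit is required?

At a buyer price of 146.5, quantity demanded is 455.6 − 1.4·146.5 = 250.5.
Sellers supply 250.5 only when they receive ps with -222 + 3·ps = 250.5, i.e. ps = 157.5.
s = ps − pb = 157.5 − 146.5 = 11.

Required subsidy s = £11 per unit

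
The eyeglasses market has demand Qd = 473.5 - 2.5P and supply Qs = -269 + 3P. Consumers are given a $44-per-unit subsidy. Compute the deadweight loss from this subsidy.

Deadweight loss = $1320

Pre-subsidy: 473.5 - 2.5P = -269 + 3P gives P* = 135, Q* = 136.
With the rebate, buyers effectively pay Pb = Ps − 44, where Ps is the price sellers receive.
Demand in terms of Ps becomes Qd = 473.5 − 2.5(Ps − 44) = 583.5 - 2.5Ps. Setting this equal to supply: 583.5 - 2.5Ps = -269 + 3Ps, so Ps = 155.
Buyers pay Pb = 155 − 44 = 111; Q' = -269 + 3·155 = 196.
The subsidy expands output by 196 − 136 = 60 past the efficient level; on those units the gap between marginal cost and willingness to pay runs from 0 up to 44.
DWL = ½ × 44 × 60 = 1320.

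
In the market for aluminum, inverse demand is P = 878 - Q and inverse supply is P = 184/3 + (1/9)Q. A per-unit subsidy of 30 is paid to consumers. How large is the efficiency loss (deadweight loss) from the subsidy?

Deadweight loss = 405

Pre-subsidy: 878 - Q = 184/3 + (1/9)Q gives Q* = 735 and P* = 143.
With the rebate, buyers effectively pay Pb = Ps − 30, where Ps is the price sellers receive.
On the curves, Pb = 878 - Q and Ps = 184/3 + (1/9)Q; the wedge Ps − Pb = 30 gives 184/3 + (1/9)Q − (878 - Q) = 30, so Q' = 762.
Then Pb = 878 − 1·762 = 116 and Ps = 184/3 + (1/9)·762 = 146.
The subsidy expands output by 762 − 735 = 27 past the efficient level; on those units the gap between marginal cost and willingness to pay runs from 0 up to 30.
DWL = ½ × 30 × 27 = 405.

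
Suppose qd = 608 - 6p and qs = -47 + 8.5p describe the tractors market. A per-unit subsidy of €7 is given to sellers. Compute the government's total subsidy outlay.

Pre-subsidy: 608 - 6p = -47 + 8.5p gives p* = 1310/29, q* = 9772/29.
With the subsidy, sellers receive ps = pb + 7 for each unit, where pb is the price buyers pay.
Supply in terms of pb becomes qs = -47 + 8.5(pb + 7) = 12.5 + 8.5pb. Setting this equal to demand: 608 - 6pb = 12.5 + 8.5pb, so pb = 1191/29.
Sellers receive ps = 1191/29 + 7 = 1394/29; q' = 608 − 6·(1191/29) = 10486/29.
Government outlay = subsidy × quantity = 7 × 10486/29 = 73402/29.

Government cost = 73402/29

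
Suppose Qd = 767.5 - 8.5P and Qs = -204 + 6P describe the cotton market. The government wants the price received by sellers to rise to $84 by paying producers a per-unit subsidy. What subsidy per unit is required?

At a seller price of 84, quantity supplied is -204 + 6·84 = 300.
Buyers absorb 300 only when they pay Pb with 767.5 − 8.5·Pb = 300, i.e. Pb = 55.
s = Ps − Pb = 84 − 55 = 29.

Required subsidy s = $29 per unit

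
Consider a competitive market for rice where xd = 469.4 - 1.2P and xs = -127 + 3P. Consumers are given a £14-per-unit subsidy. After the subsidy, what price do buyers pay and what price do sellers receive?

Buyers pay £132; sellers receive £146

Pre-subsidy: 469.4 - 1.2P = -127 + 3P gives P* = 142, x* = 299.
With the rebate, buyers effectively pay Pb = Ps − 14, where Ps is the price sellers receive.
Demand in terms of Ps becomes xd = 469.4 − 1.2(Ps − 14) = 486.2 - 1.2Ps. Setting this equal to supply: 486.2 - 1.2Ps = -127 + 3Ps, so Ps = 146.
Buyers pay Pb = 146 − 14 = 132; x' = -127 + 3·146 = 311.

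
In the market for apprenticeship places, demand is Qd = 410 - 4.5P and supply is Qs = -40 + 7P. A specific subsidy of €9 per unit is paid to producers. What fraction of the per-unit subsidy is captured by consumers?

Consumer share = 14/23

Pre-subsidy: 410 - 4.5P = -40 + 7P gives P* = 900/23, Q* = 5380/23.
With the subsidy, sellers receive Ps = Pb + 9 for each unit, where Pb is the price buyers pay.
Supply in terms of Pb becomes Qs = -40 + 7(Pb + 9) = 23 + 7Pb. Setting this equal to demand: 410 - 4.5Pb = 23 + 7Pb, so Pb = 774/23.
Sellers receive Ps = 774/23 + 9 = 981/23; Q' = 410 − 4.5·(774/23) = 5947/23.
Buyers' price falls by P* − Pb = 900/23 − 774/23 = 126/23; sellers' price rises by Ps − P* = 981/23 − 900/23 = 81/23.
So consumers capture (126/23)/9 = 14/23 of each unit of subsidy.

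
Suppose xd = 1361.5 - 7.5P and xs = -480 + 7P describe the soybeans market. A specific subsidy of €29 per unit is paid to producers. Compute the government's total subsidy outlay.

Government cost = €14906

Pre-subsidy: 1361.5 - 7.5P = -480 + 7P gives P* = 127, x* = 409.
With the subsidy, sellers receive Ps = Pb + 29 for each unit, where Pb is the price buyers pay.
Supply in terms of Pb becomes xs = -480 + 7(Pb + 29) = -277 + 7Pb. Setting this equal to demand: 1361.5 - 7.5Pb = -277 + 7Pb, so Pb = 113.
Sellers receive Ps = 113 + 29 = 142; x' = 1361.5 − 7.5·113 = 514.
Government outlay = subsidy × quantity = 29 × 514 = 14906.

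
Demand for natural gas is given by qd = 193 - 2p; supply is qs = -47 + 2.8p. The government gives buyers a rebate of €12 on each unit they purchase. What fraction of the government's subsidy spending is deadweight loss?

Pre-subsidy: 193 - 2p = -47 + 2.8p gives p* = 50, q* = 93.
With the rebate, buyers effectively pay pb = ps − 12, where ps is the price sellers receive.
Demand in terms of ps becomes qd = 193 − 2(ps − 12) = 217 - 2ps. Setting this equal to supply: 217 - 2ps = -47 + 2.8ps, so ps = 55.
Buyers pay pb = 55 − 12 = 43; q' = -47 + 2.8·55 = 107.
ΔCS = ½(93 + 107)(50 − 43) = 700; ΔPS = ½(93 + 107)(55 − 50) = 500.
Government spending = 12 × 107 = 1284.
DWL = ½ × 12 × (107 − 93) = 84; fraction = 84 / 1284 = 7/107.

DWL / government spending = 7/107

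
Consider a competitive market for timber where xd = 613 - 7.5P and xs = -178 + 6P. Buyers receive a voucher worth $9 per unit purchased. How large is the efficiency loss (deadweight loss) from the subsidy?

Deadweight loss = $135

Pre-subsidy: 613 - 7.5P = -178 + 6P gives P* = 1582/27, x* = 1562/9.
With the rebate, buyers effectively pay Pb = Ps − 9, where Ps is the price sellers receive.
Demand in terms of Ps becomes xd = 613 − 7.5(Ps − 9) = 680.5 - 7.5Ps. Setting this equal to supply: 680.5 - 7.5Ps = -178 + 6Ps, so Ps = 1717/27.
Buyers pay Pb = 1717/27 − 9 = 1474/27; x' = -178 + 6·(1717/27) = 1832/9.
The subsidy expands output by 1832/9 − 1562/9 = 30 past the efficient level; on those units the gap between marginal cost and willingness to pay runs from 0 up to 9.
DWL = ½ × 9 × 30 = 135.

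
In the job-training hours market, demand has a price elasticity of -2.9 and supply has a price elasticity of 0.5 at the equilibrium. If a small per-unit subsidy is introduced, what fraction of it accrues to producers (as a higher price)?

Producer share = 29/34

For a small subsidy around the equilibrium, the benefit split depends on the relative slopes, which at a point are proportional to the elasticities.
Buyer share = εs/(εs + |εd|) = 0.5/(0.5 + 2.9) = 5/34; seller share = |εd|/(εs + |εd|) = 29/34.
So producers capture 29/34 of the subsidy.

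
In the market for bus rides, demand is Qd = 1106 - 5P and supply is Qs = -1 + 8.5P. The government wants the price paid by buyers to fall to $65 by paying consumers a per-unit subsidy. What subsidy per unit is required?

Required subsidy s = $27 per unit

At a buyer price of 65, quantity demanded is 1106 − 5·65 = 781.
Sellers supply 781 only when they receive Ps with -1 + 8.5·Ps = 781, i.e. Ps = 92.
s = Ps − Pb = 92 − 65 = 27.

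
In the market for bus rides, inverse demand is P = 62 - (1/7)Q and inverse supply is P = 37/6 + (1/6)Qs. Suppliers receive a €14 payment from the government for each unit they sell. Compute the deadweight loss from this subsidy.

Deadweight loss = 4116/13

Pre-subsidy: 62 - (1/7)Q = 37/6 + (1/6)Q gives Q* = 2345/13 and P* = 471/13.
With the subsidy, sellers receive Ps = Pb + 14 for each unit, where Pb is the price buyers pay.
On the curves, Pb = 62 - (1/7)Q and Ps = 37/6 + (1/6)Q; the wedge Ps − Pb = 14 gives 37/6 + (1/6)Q − (62 - (1/7)Q) = 14, so Q' = 2933/13.
Then Pb = 62 − (1/7)·(2933/13) = 387/13 and Ps = 37/6 + (1/6)·(2933/13) = 569/13.
The subsidy expands output by 2933/13 − 2345/13 = 588/13 past the efficient level; on those units the gap between marginal cost and willingness to pay runs from 0 up to 14.
DWL = ½ × 14 × 588/13 = 4116/13.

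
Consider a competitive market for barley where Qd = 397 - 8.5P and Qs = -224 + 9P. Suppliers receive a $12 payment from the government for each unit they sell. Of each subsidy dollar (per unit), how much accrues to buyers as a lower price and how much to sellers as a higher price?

Pre-subsidy: 397 - 8.5P = -224 + 9P gives P* = 1242/35, Q* = 3338/35.
With the subsidy, sellers receive Ps = Pb + 12 for each unit, where Pb is the price buyers pay.
Supply in terms of Pb becomes Qs = -224 + 9(Pb + 12) = -116 + 9Pb. Setting this equal to demand: 397 - 8.5Pb = -116 + 9Pb, so Pb = 1026/35.
Sellers receive Ps = 1026/35 + 12 = 1446/35; Q' = 397 − 8.5·(1026/35) = 5174/35.
Buyers' price falls by P* − Pb = 1242/35 − 1026/35 = 216/35; sellers' price rises by Ps − P* = 1446/35 − 1242/35 = 204/35.

Buyers gain 216/35 per unit; sellers gain 204/35 per unit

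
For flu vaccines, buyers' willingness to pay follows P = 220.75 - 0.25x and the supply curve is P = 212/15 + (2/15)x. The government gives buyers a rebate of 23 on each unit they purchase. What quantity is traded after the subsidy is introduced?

x' = 599

Pre-subsidy: 220.75 - 0.25x = 212/15 + (2/15)x gives x* = 539 and P* = 86.
With the rebate, buyers effectively pay Pb = Ps − 23, where Ps is the price sellers receive.
On the curves, Pb = 220.75 - 0.25x and Ps = 212/15 + (2/15)x; the wedge Ps − Pb = 23 gives 212/15 + (2/15)x − (220.75 - 0.25x) = 23, so x' = 599.
Then Pb = 220.75 − 0.25·599 = 71 and Ps = 212/15 + (2/15)·599 = 94.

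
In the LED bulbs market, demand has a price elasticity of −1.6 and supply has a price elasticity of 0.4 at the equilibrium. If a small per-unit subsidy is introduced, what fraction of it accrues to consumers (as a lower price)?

Consumer share = 0.2

For a small subsidy around the equilibrium, the benefit split depends on the relative slopes, which at a point are proportional to the elasticities.
Buyer share = εs/(εs + |εd|) = 0.4/(0.4 + 1.6) = 0.2; seller share = |εd|/(εs + |εd|) = 0.8.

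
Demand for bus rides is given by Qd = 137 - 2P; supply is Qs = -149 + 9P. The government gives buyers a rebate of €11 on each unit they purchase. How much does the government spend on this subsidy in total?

Pre-subsidy: 137 - 2P = -149 + 9P gives P* = 26, Q* = 85.
With the rebate, buyers effectively pay Pb = Ps − 11, where Ps is the price sellers receive.
Demand in terms of Ps becomes Qd = 137 − 2(Ps − 11) = 159 - 2Ps. Setting this equal to supply: 159 - 2Ps = -149 + 9Ps, so Ps = 28.
Buyers pay Pb = 28 − 11 = 17; Q' = -149 + 9·28 = 103.
Government outlay = subsidy × quantity = 11 × 103 = 1133.

Government cost = €1133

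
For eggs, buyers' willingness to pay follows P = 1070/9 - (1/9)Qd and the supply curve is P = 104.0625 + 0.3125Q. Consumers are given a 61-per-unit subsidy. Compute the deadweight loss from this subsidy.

Deadweight loss = 4392

Pre-subsidy: 1070/9 - (1/9)Q = 104.0625 + 0.3125Q gives Q* = 35 and P* = 115.
With the rebate, buyers effectively pay Pb = Ps − 61, where Ps is the price sellers receive.
On the curves, Pb = 1070/9 - (1/9)Q and Ps = 104.0625 + 0.3125Q; the wedge Ps − Pb = 61 gives 104.0625 + 0.3125Q − (1070/9 - (1/9)Q) = 61, so Q' = 179.
Then Pb = 1070/9 − (1/9)·179 = 99 and Ps = 104.0625 + 0.3125·179 = 160.
The subsidy expands output by 179 − 35 = 144 past the efficient level; on those units the gap between marginal cost and willingness to pay runs from 0 up to 61.
DWL = ½ × 61 × 144 = 4392.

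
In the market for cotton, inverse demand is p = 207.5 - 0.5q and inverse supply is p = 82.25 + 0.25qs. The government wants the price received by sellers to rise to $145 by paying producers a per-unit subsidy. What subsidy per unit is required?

At a seller price of 145, quantity supplied is -329 + 4·145 = 251.
Buyers absorb 251 only when they pay pb = 207.5 − 0.5·251 = 82.
s = ps − pb = 145 − 82 = 63.

Required subsidy s = $63 per unit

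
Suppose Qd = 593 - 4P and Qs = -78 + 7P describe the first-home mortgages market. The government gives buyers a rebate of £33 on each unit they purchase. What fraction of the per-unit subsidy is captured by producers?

Producer share = 4/11

Pre-subsidy: 593 - 4P = -78 + 7P gives P* = 61, Q* = 349.
With the rebate, buyers effectively pay Pb = Ps − 33, where Ps is the price sellers receive.
Demand in terms of Ps becomes Qd = 593 − 4(Ps − 33) = 725 - 4Ps. Setting this equal to supply: 725 - 4Ps = -78 + 7Ps, so Ps = 73.
Buyers pay Pb = 73 − 33 = 40; Q' = -78 + 7·73 = 433.
Buyers' price falls by P* − Pb = 61 − 40 = 21; sellers' price rises by Ps − P* = 73 − 61 = 12.
So producers capture 12/33 = 4/11 of each unit of subsidy.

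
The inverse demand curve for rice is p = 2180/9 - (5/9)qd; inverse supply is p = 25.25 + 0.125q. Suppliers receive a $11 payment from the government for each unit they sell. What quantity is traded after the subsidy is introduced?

q' = 16414/49

Pre-subsidy: 2180/9 - (5/9)q = 25.25 + 0.125q gives q* = 15622/49 and p* = 3190/49.
With the subsidy, sellers receive ps = pb + 11 for each unit, where pb is the price buyers pay.
On the curves, pb = 2180/9 - (5/9)q and ps = 25.25 + 0.125q; the wedge ps − pb = 11 gives 25.25 + 0.125q − (2180/9 - (5/9)q) = 11, so q' = 16414/49.
Then pb = 2180/9 − (5/9)·(16414/49) = 2750/49 and ps = 25.25 + 0.125·(16414/49) = 3289/49.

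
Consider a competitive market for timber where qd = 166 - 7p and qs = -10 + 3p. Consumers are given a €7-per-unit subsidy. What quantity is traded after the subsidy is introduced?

q' = 57.5

Pre-subsidy: 166 - 7p = -10 + 3p gives p* = 17.6, q* = 42.8.
With the rebate, buyers effectively pay pb = ps − 7, where ps is the price sellers receive.
Demand in terms of ps becomes qd = 166 − 7(ps − 7) = 215 - 7ps. Setting this equal to supply: 215 - 7ps = -10 + 3ps, so ps = 22.5.
Buyers pay pb = 22.5 − 7 = 15.5; q' = -10 + 3·22.5 = 57.5.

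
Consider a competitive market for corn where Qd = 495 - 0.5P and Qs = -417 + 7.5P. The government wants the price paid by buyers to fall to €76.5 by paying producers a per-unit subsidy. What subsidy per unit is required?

At a buyer price of 76.5, quantity demanded is 495 − 0.5·76.5 = 456.75.
Sellers supply 456.75 only when they receive Ps with -417 + 7.5·Ps = 456.75, i.e. Ps = 116.5.
s = Ps − Pb = 116.5 − 76.5 = 40.

Required subsidy s = €40 per unit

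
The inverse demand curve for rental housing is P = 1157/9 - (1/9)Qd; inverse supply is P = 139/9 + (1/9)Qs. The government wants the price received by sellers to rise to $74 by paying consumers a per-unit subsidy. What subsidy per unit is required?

Required subsidy s = $4 per unit

At a seller price of 74, quantity supplied is -139 + 9·74 = 527.
Buyers absorb 527 only when they pay Pb = 1157/9 − (1/9)·527 = 70.
s = Ps − Pb = 74 − 70 = 4.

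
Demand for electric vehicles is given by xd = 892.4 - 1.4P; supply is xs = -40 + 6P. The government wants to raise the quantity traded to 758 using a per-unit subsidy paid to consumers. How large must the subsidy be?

Required subsidy s = 37 per unit

At x = 758, invert demand for the buyer price: Pb = (892.4 − 758)/1.4 = 96; invert supply for the seller price: Ps = (758 − (-40))/6 = 133.
The subsidy must fill the gap: s = Ps − Pb = 133 − 96 = 37.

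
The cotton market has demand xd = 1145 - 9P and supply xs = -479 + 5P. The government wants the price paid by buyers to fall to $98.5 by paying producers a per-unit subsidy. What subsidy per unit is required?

At a buyer price of 98.5, quantity demanded is 1145 − 9·98.5 = 258.5.
Sellers supply 258.5 only when they receive Ps with -479 + 5·Ps = 258.5, i.e. Ps = 147.5.
s = Ps − Pb = 147.5 − 98.5 = 49.

Required subsidy s = $49 per unit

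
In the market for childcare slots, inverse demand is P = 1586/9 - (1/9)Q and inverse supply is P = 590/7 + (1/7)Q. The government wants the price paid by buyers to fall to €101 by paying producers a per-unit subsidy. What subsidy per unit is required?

Required subsidy s = €80 per unit

At a buyer price of 101, quantity demanded is 1586 − 9·101 = 677.
Sellers supply 677 only when they receive Ps = 590/7 + (1/7)·677 = 181.
s = Ps − Pb = 181 − 101 = 80.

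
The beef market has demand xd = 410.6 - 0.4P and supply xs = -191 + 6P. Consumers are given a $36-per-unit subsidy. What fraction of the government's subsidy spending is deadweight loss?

DWL / government spending = 27/1546

Pre-subsidy: 410.6 - 0.4P = -191 + 6P gives P* = 94, x* = 373.
With the rebate, buyers effectively pay Pb = Ps − 36, where Ps is the price sellers receive.
Demand in terms of Ps becomes xd = 410.6 − 0.4(Ps − 36) = 425 - 0.4Ps. Setting this equal to supply: 425 - 0.4Ps = -191 + 6Ps, so Ps = 96.25.
Buyers pay Pb = 96.25 − 36 = 60.25; x' = -191 + 6·96.25 = 386.5.
ΔCS = ½(373 + 386.5)(94 − 60.25) = 12816.5625; ΔPS = ½(373 + 386.5)(96.25 − 94) = 854.4375.
Government spending = 36 × 386.5 = 13914.
DWL = ½ × 36 × (386.5 − 373) = 243; fraction = 243 / 13914 = 27/1546.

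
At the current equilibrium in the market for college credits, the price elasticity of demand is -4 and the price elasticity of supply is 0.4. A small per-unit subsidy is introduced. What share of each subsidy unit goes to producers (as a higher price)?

For a small subsidy around the equilibrium, the benefit split depends on the relative slopes, which at a point are proportional to the elasticities.
Buyer share = εs/(εs + |εd|) = 0.4/(0.4 + 4) = 1/11; seller share = |εd|/(εs + |εd|) = 10/11.
So producers capture 10/11 of the subsidy.

Producer share = 10/11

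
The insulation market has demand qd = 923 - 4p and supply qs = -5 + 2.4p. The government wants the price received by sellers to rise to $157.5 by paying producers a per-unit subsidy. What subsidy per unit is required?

At a seller price of 157.5, quantity supplied is -5 + 2.4·157.5 = 373.
Buyers absorb 373 only when they pay pb with 923 − 4·pb = 373, i.e. pb = 137.5.
s = ps − pb = 157.5 − 137.5 = 20.

Required subsidy s = $20 per unit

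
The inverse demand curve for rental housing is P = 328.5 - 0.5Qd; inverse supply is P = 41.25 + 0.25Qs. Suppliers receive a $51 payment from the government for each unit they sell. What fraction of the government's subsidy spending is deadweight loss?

DWL / government spending = 34/451

Pre-subsidy: 328.5 - 0.5Q = 41.25 + 0.25Q gives Q* = 383 and P* = 137.
With the subsidy, sellers receive Ps = Pb + 51 for each unit, where Pb is the price buyers pay.
On the curves, Pb = 328.5 - 0.5Q and Ps = 41.25 + 0.25Q; the wedge Ps − Pb = 51 gives 41.25 + 0.25Q − (328.5 - 0.5Q) = 51, so Q' = 451.
Then Pb = 328.5 − 0.5·451 = 103 and Ps = 41.25 + 0.25·451 = 154.
ΔCS = ½(383 + 451)(137 − 103) = 14178; ΔPS = ½(383 + 451)(154 − 137) = 7089.
Government spending = 51 × 451 = 23001.
DWL = ½ × 51 × (451 − 383) = 1734; fraction = 1734 / 23001 = 34/451.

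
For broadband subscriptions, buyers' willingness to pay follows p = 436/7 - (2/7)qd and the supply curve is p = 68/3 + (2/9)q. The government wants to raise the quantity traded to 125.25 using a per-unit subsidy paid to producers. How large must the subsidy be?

At q = 125.25, from the demand curve buyers pay pb = 436/7 − (2/7)·125.25 = 26.5; from the supply curve sellers need ps = 68/3 + (2/9)·125.25 = 50.5.
The subsidy must fill the gap: s = ps − pb = 50.5 − 26.5 = 24.

Required subsidy s = 24 per unit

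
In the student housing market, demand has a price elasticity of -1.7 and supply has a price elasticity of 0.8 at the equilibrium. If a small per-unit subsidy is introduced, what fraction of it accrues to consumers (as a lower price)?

Consumer share = 0.32

For a small subsidy around the equilibrium, the benefit split depends on the relative slopes, which at a point are proportional to the elasticities.
Buyer share = εs/(εs + |εd|) = 0.8/(0.8 + 1.7) = 0.32; seller share = |εd|/(εs + |εd|) = 0.68.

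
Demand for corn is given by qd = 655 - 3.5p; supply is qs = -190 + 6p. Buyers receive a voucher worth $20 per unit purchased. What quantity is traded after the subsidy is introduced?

q' = 7370/19

Pre-subsidy: 655 - 3.5p = -190 + 6p gives p* = 1690/19, q* = 6530/19.
With the rebate, buyers effectively pay pb = ps − 20, where ps is the price sellers receive.
Demand in terms of ps becomes qd = 655 − 3.5(ps − 20) = 725 - 3.5ps. Setting this equal to supply: 725 - 3.5ps = -190 + 6ps, so ps = 1830/19.
Buyers pay pb = 1830/19 − 20 = 1450/19; q' = -190 + 6·(1830/19) = 7370/19.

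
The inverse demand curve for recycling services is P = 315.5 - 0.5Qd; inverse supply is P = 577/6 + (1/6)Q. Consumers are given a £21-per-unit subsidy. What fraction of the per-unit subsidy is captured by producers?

Pre-subsidy: 315.5 - 0.5Q = 577/6 + (1/6)Q gives Q* = 329 and P* = 151.
With the rebate, buyers effectively pay Pb = Ps − 21, where Ps is the price sellers receive.
On the curves, Pb = 315.5 - 0.5Q and Ps = 577/6 + (1/6)Q; the wedge Ps − Pb = 21 gives 577/6 + (1/6)Q − (315.5 - 0.5Q) = 21, so Q' = 360.5.
Then Pb = 315.5 − 0.5·360.5 = 135.25 and Ps = 577/6 + (1/6)·360.5 = 156.25.
Buyers' price falls by P* − Pb = 151 − 135.25 = 15.75; sellers' price rises by Ps − P* = 156.25 − 151 = 5.25.
So producers capture 5.25/21 = 0.25 of each unit of subsidy.

Producer share = 0.25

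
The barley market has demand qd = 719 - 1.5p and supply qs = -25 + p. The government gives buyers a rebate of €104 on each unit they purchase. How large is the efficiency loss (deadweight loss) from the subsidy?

Deadweight loss = €3244.8

Pre-subsidy: 719 - 1.5p = -25 + p gives p* = 297.6, q* = 272.6.
With the rebate, buyers effectively pay pb = ps − 104, where ps is the price sellers receive.
Demand in terms of ps becomes qd = 719 − 1.5(ps − 104) = 875 - 1.5ps. Setting this equal to supply: 875 - 1.5ps = -25 + ps, so ps = 360.
Buyers pay pb = 360 − 104 = 256; q' = -25 + 1·360 = 335.
The subsidy expands output by 335 − 272.6 = 62.4 past the efficient level; on those units the gap between marginal cost and willingness to pay runs from 0 up to 104.
DWL = ½ × 104 × 62.4 = 3244.8.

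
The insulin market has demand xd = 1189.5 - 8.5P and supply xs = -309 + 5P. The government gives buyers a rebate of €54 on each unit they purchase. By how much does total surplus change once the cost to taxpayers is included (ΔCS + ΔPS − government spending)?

Net change in total surplus = -€4590

Pre-subsidy: 1189.5 - 8.5P = -309 + 5P gives P* = 111, x* = 246.
With the rebate, buyers effectively pay Pb = Ps − 54, where Ps is the price sellers receive.
Demand in terms of Ps becomes xd = 1189.5 − 8.5(Ps − 54) = 1648.5 - 8.5Ps. Setting this equal to supply: 1648.5 - 8.5Ps = -309 + 5Ps, so Ps = 145.
Buyers pay Pb = 145 − 54 = 91; x' = -309 + 5·145 = 416.
ΔCS = ½(246 + 416)(111 − 91) = 6620; ΔPS = ½(246 + 416)(145 − 111) = 11254.
Government spending = 54 × 416 = 22464.
Net change = 6620 + 11254 − 22464 = -4590. The loss equals the DWL triangle ½·54·170.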